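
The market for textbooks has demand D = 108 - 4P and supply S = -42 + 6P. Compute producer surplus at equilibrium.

Producer surplus = 192

Equilibrium: 108 - 4P = -42 + 6P gives P* = 15, Q* = 48.
Supply starts at P = 7 (where S = 0).
PS = ½(15 − 7)(48) = 192.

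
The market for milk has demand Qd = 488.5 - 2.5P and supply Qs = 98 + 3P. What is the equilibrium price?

Set Qd = Qs: 488.5 - 2.5P = 98 + 3P.
390.5 = 5.5P, so P* = 71.
Q* = 488.5 − 2.5(71) = 311.

P* = 71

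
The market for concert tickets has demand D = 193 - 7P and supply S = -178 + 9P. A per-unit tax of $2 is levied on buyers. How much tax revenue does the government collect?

Pre-tax equilibrium: P* = 23.1875, Q* = 30.6875.
Tax on buyers shifts demand to D = 193 − 7(P + 2) = 179 - 7P.
179 - 7P = -178 + 9P gives seller price Ps = 22.3125; buyers pay Pb = 22.3125 + 2 = 24.3125.
New quantity: Q = 193 − 7(24.3125) = 22.8125.
Revenue = 2 × 22.8125 = 45.625.

Tax revenue = 45.625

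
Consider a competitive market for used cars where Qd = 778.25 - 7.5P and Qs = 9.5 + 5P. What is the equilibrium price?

P* = 61.5

Set Qd = Qs: 778.25 - 7.5P = 9.5 + 5P.
768.75 = 12.5P, so P* = 61.5.
Q* = 778.25 − 7.5(61.5) = 317.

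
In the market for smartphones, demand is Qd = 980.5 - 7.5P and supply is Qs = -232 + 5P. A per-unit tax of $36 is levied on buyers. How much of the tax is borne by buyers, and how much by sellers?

Pre-tax equilibrium: P* = 97, Q* = 253.
Tax on buyers shifts demand to Qd = 980.5 − 7.5(P + 36) = 710.5 - 7.5P.
710.5 - 7.5P = -232 + 5P gives seller price Ps = 75.4; buyers pay Pb = 75.4 + 36 = 111.4.
New quantity: Q = 980.5 − 7.5(111.4) = 145.
Buyer burden = 111.4 − 97 = 14.4; seller burden = 97 − 75.4 = 21.6.

Buyers bear $14.4, sellers bear $21.6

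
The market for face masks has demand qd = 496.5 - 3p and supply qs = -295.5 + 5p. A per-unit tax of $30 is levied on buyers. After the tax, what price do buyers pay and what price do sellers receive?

Buyers pay $117.75, sellers receive $87.75

Pre-tax equilibrium: p* = 99, q* = 199.5.
Tax on buyers shifts demand to qd = 496.5 − 3(p + 30) = 406.5 - 3p.
406.5 - 3p = -295.5 + 5p gives seller price ps = 87.75; buyers pay pb = 87.75 + 30 = 117.75.
New quantity: q = 496.5 − 3(117.75) = 143.25.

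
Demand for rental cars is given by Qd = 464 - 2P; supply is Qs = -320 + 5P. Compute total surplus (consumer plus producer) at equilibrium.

Total surplus = 20160

Equilibrium: 464 - 2P = -320 + 5P gives P* = 112, Q* = 240.
Demand choke price: P = 232; supply starts at P = 64.
CS = ½(232 − 112)(240) = 14400; PS = ½(112 − 64)(240) = 5760.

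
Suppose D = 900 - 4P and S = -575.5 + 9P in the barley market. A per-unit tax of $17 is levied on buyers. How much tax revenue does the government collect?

Tax revenue = 88162/13

Pre-tax equilibrium: P* = 113.5, Q* = 446.
Tax on buyers shifts demand to D = 900 − 4(P + 17) = 832 - 4P.
832 - 4P = -575.5 + 9P gives seller price Ps = 2815/26; buyers pay Pb = 2815/26 + 17 = 3257/26.
New quantity: Q = 900 − 4(3257/26) = 5186/13.
Revenue = 17 × 5186/13 = 88162/13.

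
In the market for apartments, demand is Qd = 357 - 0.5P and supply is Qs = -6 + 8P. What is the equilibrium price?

P* = 726/17

Set Qd = Qs: 357 - 0.5P = -6 + 8P.
363 = 8.5P, so P* = 726/17.
Q* = 357 − 0.5(726/17) = 5706/17.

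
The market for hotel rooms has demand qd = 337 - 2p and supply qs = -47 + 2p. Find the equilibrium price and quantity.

Set qd = qs: 337 - 2p = -47 + 2p.
384 = 4p, so p* = 96.
q* = 337 − 2(96) = 145.

p* = 96, q* = 145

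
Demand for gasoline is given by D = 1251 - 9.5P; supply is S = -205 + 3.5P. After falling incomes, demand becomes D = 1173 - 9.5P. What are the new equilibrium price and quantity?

Original equilibrium: P* = 112, Q* = 187.
New equilibrium: 1173 - 9.5P = -205 + 3.5P, so 1378 = 13P and P' = 106; Q' = 1173 − 9.5(106) = 166.

P' = 106, Q' = 166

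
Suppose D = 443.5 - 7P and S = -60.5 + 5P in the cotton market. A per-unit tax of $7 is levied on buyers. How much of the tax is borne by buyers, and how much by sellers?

Buyers bear 35/12, sellers bear 49/12

Pre-tax equilibrium: P* = 42, Q* = 149.5.
Tax on buyers shifts demand to D = 443.5 − 7(P + 7) = 394.5 - 7P.
394.5 - 7P = -60.5 + 5P gives seller price Ps = 455/12; buyers pay Pb = 455/12 + 7 = 539/12.
New quantity: Q = 443.5 − 7(539/12) = 1549/12.
Buyer burden = 539/12 − 42 = 35/12; seller burden = 42 − 455/12 = 49/12.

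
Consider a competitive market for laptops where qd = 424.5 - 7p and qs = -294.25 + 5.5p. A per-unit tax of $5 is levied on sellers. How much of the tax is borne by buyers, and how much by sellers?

Buyers bear $2.2, sellers bear $2.8

Pre-tax equilibrium: p* = 57.5, q* = 22.
Tax on sellers shifts supply to qs = -294.25 + 5.5(p − 5) = -321.75 + 5.5p.
424.5 - 7p = -321.75 + 5.5p gives buyer price pb = 59.7; sellers receive ps = 59.7 − 5 = 54.7.
New quantity: q = 424.5 − 7(59.7) = 6.6.
Buyer burden = 59.7 − 57.5 = 2.2; seller burden = 57.5 − 54.7 = 2.8.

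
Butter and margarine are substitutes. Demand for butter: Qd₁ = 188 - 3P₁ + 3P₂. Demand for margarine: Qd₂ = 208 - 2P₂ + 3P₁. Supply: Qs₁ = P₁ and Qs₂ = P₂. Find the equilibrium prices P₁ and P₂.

Market 1: 188 - 3P₁ + 3P₂ = P₁ → 4P₁ - 3P₂ = 188.
Market 2: 3P₂ - 3P₁ = 208.
Eliminating P₂: 3×(1) + 3×(2) gives 3P₁ = 1188, so P₁ = 396.
Back-substitute into (2): P₂ = (208 + 3×396) / 3 = 1396/3.

P₁ = 396, P₂ = 1396/3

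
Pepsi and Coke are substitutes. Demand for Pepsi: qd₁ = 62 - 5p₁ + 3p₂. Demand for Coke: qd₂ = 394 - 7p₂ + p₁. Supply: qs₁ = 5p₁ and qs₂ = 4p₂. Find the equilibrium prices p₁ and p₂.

Market 1: 62 - 5p₁ + 3p₂ = 5p₁ → 10p₁ - 3p₂ = 62.
Market 2: 11p₂ - p₁ = 394.
Eliminating p₂: 11×(1) + 3×(2) gives 107p₁ = 1864, so p₁ = 1864/107.
Back-substitute into (2): p₂ = (394 + 1×1864/107) / 11 = 4002/107.

p₁ = 1864/107, p₂ = 4002/107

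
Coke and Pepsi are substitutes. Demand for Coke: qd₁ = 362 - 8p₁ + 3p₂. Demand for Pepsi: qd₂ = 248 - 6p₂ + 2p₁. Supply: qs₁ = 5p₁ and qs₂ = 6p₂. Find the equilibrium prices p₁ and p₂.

Market 1: 362 - 8p₁ + 3p₂ = 5p₁ → 13p₁ - 3p₂ = 362.
Market 2: 12p₂ - 2p₁ = 248.
Eliminating p₂: 12×(1) + 3×(2) gives 150p₁ = 5088, so p₁ = 33.92.
Back-substitute into (2): p₂ = (248 + 2×33.92) / 12 = 26.32.

p₁ = 33.92, p₂ = 26.32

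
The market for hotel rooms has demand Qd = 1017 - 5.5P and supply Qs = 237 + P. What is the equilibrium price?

Set Qd = Qs: 1017 - 5.5P = 237 + P.
780 = 6.5P, so P* = 120.
Q* = 1017 − 5.5(120) = 357.

P* = 120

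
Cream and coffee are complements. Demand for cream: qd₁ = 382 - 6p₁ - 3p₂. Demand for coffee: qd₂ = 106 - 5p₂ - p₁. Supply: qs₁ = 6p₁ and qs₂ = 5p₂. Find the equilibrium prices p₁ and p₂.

Market 1: 382 - 6p₁ - 3p₂ = 6p₁ → 12p₁ + 3p₂ = 382.
Market 2: 10p₂ + p₁ = 106.
Eliminating p₂: 10×(1) − 3×(2) gives 117p₁ = 3502, so p₁ = 3502/117.
Back-substitute into (2): p₂ = (106 − 1×3502/117) / 10 = 890/117.

p₁ = 3502/117, p₂ = 890/117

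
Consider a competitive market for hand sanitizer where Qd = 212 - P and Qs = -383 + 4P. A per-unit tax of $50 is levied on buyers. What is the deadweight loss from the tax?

Pre-tax equilibrium: P* = 119, Q* = 93.
Tax on buyers shifts demand to Qd = 212 − 1(P + 50) = 162 - P.
162 - P = -383 + 4P gives seller price Ps = 109; buyers pay Pb = 109 + 50 = 159.
New quantity: Q = 212 − 1(159) = 53.
DWL = ½ × 50 × (93 − 53) = 1000.

Deadweight loss = 1000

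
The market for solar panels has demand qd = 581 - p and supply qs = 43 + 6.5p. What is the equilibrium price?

Set qd = qs: 581 - p = 43 + 6.5p.
538 = 7.5p, so p* = 1076/15.
q* = 581 − 1(1076/15) = 7639/15.

p* = 1076/15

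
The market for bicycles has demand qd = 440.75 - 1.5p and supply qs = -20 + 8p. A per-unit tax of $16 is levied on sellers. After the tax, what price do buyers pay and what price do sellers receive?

Buyers pay 2355/38, sellers receive 1747/38

Pre-tax equilibrium: p* = 48.5, q* = 368.
Tax on sellers shifts supply to qs = -20 + 8(p − 16) = -148 + 8p.
440.75 - 1.5p = -148 + 8p gives buyer price pb = 2355/38; sellers receive ps = 2355/38 − 16 = 1747/38.
New quantity: q = 440.75 − 1.5(2355/38) = 6608/19.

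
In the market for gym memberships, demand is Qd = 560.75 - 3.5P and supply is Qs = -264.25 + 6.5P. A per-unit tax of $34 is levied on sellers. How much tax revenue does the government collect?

Pre-tax equilibrium: P* = 82.5, Q* = 272.
Tax on sellers shifts supply to Qs = -264.25 + 6.5(P − 34) = -485.25 + 6.5P.
560.75 - 3.5P = -485.25 + 6.5P gives buyer price Pb = 104.6; sellers receive Ps = 104.6 − 34 = 70.6.
New quantity: Q = 560.75 − 3.5(104.6) = 194.65.
Revenue = 34 × 194.65 = 6618.1.

Tax revenue = 6618.1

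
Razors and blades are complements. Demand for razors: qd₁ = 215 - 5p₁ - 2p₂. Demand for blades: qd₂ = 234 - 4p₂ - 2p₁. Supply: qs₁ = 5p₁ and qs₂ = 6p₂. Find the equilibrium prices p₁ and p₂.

p₁ = 841/48, p₂ = 955/48

Market 1: 215 - 5p₁ - 2p₂ = 5p₁ → 10p₁ + 2p₂ = 215.
Market 2: 10p₂ + 2p₁ = 234.
Eliminating p₂: 10×(1) − 2×(2) gives 96p₁ = 1682, so p₁ = 841/48.
Back-substitute into (2): p₂ = (234 − 2×841/48) / 10 = 955/48.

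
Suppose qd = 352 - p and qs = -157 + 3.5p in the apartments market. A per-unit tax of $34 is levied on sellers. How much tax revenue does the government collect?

Pre-tax equilibrium: p* = 1018/9, q* = 2150/9.
Tax on sellers shifts supply to qs = -157 + 3.5(p − 34) = -276 + 3.5p.
352 - p = -276 + 3.5p gives buyer price pb = 1256/9; sellers receive ps = 1256/9 − 34 = 950/9.
New quantity: q = 352 − 1(1256/9) = 1912/9.
Revenue = 34 × 1912/9 = 65008/9.

Tax revenue = 65008/9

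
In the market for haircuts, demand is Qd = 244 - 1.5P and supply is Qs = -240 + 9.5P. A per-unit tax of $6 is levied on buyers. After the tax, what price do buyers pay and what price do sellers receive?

Pre-tax equilibrium: P* = 44, Q* = 178.
Tax on buyers shifts demand to Qd = 244 − 1.5(P + 6) = 235 - 1.5P.
235 - 1.5P = -240 + 9.5P gives seller price Ps = 475/11; buyers pay Pb = 475/11 + 6 = 541/11.
New quantity: Q = 244 − 1.5(541/11) = 3745/22.

Buyers pay 541/11, sellers receive 475/11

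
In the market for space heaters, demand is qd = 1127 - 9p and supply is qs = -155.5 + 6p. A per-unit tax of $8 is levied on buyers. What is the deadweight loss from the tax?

Deadweight loss = 115.2

Pre-tax equilibrium: p* = 85.5, q* = 357.5.
Tax on buyers shifts demand to qd = 1127 − 9(p + 8) = 1055 - 9p.
1055 - 9p = -155.5 + 6p gives seller price ps = 80.7; buyers pay pb = 80.7 + 8 = 88.7.
New quantity: q = 1127 − 9(88.7) = 328.7.
DWL = ½ × 8 × (357.5 − 328.7) = 115.2.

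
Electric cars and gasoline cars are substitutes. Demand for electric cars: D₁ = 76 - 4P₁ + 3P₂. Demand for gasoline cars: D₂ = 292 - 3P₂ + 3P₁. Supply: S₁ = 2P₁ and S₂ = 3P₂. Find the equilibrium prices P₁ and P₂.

Market 1: 76 - 4P₁ + 3P₂ = 2P₁ → 6P₁ - 3P₂ = 76.
Market 2: 6P₂ - 3P₁ = 292.
Eliminating P₂: 6×(1) + 3×(2) gives 27P₁ = 1332, so P₁ = 148/3.
Back-substitute into (2): P₂ = (292 + 3×148/3) / 6 = 220/3.

P₁ = 148/3, P₂ = 220/3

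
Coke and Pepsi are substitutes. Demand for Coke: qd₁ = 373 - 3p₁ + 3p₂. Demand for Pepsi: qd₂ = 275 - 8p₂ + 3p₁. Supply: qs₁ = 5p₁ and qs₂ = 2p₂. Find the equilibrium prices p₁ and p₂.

Market 1: 373 - 3p₁ + 3p₂ = 5p₁ → 8p₁ - 3p₂ = 373.
Market 2: 10p₂ - 3p₁ = 275.
Eliminating p₂: 10×(1) + 3×(2) gives 71p₁ = 4555, so p₁ = 4555/71.
Back-substitute into (2): p₂ = (275 + 3×4555/71) / 10 = 3319/71.

p₁ = 4555/71, p₂ = 3319/71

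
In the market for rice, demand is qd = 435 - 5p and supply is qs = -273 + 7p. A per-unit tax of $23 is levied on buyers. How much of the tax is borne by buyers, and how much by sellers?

Pre-tax equilibrium: p* = 59, q* = 140.
Tax on buyers shifts demand to qd = 435 − 5(p + 23) = 320 - 5p.
320 - 5p = -273 + 7p gives seller price ps = 593/12; buyers pay pb = 593/12 + 23 = 869/12.
New quantity: q = 435 − 5(869/12) = 875/12.
Buyer burden = 869/12 − 59 = 161/12; seller burden = 59 − 593/12 = 115/12.

Buyers bear 161/12, sellers bear 115/12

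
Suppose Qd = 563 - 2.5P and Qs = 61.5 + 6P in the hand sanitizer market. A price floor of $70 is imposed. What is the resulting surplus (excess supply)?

Surplus = 93.5

Equilibrium price would be P* = 59, so the floor at 70 binds.
At P = 70: Qd = 388, Qs = 481.5.
Surplus = 481.5 − 388 = 93.5.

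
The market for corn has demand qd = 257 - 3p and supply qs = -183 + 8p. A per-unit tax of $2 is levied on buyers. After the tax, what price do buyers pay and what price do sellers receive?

Pre-tax equilibrium: p* = 40, q* = 137.
Tax on buyers shifts demand to qd = 257 − 3(p + 2) = 251 - 3p.
251 - 3p = -183 + 8p gives seller price ps = 434/11; buyers pay pb = 434/11 + 2 = 456/11.
New quantity: q = 257 − 3(456/11) = 1459/11.

Buyers pay 456/11, sellers receive 434/11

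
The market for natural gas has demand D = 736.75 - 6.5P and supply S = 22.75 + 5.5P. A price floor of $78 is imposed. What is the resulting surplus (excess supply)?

Surplus = 222

Equilibrium price would be P* = 59.5, so the floor at 78 binds.
At P = 78: D = 229.75, S = 451.75.
Surplus = 451.75 − 229.75 = 222.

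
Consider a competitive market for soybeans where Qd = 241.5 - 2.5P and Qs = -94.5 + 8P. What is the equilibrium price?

Set Qd = Qs: 241.5 - 2.5P = -94.5 + 8P.
336 = 10.5P, so P* = 32.
Q* = 241.5 − 2.5(32) = 161.5.

P* = 32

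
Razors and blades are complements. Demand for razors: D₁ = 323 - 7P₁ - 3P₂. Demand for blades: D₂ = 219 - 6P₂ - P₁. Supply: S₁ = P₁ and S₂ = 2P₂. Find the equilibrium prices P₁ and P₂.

Market 1: 323 - 7P₁ - 3P₂ = P₁ → 8P₁ + 3P₂ = 323.
Market 2: 8P₂ + P₁ = 219.
Eliminating P₂: 8×(1) − 3×(2) gives 61P₁ = 1927, so P₁ = 1927/61.
Back-substitute into (2): P₂ = (219 − 1×1927/61) / 8 = 1429/61.

P₁ = 1927/61, P₂ = 1429/61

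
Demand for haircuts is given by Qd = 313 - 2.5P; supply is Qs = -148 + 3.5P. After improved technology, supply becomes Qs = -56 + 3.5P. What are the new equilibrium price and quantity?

Original equilibrium: P* = 461/6, Q* = 1451/12.
New equilibrium: 313 - 2.5P = -56 + 3.5P, so 369 = 6P and P' = 61.5; Q' = 313 − 2.5(61.5) = 159.25.

P' = 61.5, Q' = 159.25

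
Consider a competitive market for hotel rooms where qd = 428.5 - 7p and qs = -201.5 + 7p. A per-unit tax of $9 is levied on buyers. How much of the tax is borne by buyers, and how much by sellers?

Pre-tax equilibrium: p* = 45, q* = 113.5.
Tax on buyers shifts demand to qd = 428.5 − 7(p + 9) = 365.5 - 7p.
365.5 - 7p = -201.5 + 7p gives seller price ps = 40.5; buyers pay pb = 40.5 + 9 = 49.5.
New quantity: q = 428.5 − 7(49.5) = 82.
Buyer burden = 49.5 − 45 = 4.5; seller burden = 45 − 40.5 = 4.5.

Buyers bear $4.5, sellers bear $4.5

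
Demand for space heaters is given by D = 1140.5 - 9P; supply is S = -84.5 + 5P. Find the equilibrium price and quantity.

P* = 87.5, Q* = 353

Set D = S: 1140.5 - 9P = -84.5 + 5P.
1225 = 14P, so P* = 87.5.
Q* = 1140.5 − 9(87.5) = 353.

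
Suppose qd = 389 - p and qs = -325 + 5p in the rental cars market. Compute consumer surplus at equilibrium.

Equilibrium: 389 - p = -325 + 5p gives p* = 119, q* = 270.
Demand choke price (qd = 0): p = 389.
CS = ½(389 − 119)(270) = 36450.

Consumer surplus = 36450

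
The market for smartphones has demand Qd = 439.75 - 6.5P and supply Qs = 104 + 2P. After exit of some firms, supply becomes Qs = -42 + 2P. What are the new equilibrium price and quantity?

Original equilibrium: P* = 39.5, Q* = 183.
New equilibrium: 439.75 - 6.5P = -42 + 2P, so 481.75 = 8.5P and P' = 1927/34; Q' = 439.75 − 6.5(1927/34) = 1213/17.

P' = 1927/34, Q' = 1213/17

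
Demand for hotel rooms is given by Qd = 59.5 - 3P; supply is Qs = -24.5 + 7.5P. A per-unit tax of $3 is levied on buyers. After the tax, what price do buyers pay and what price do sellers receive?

Pre-tax equilibrium: P* = 8, Q* = 35.5.
Tax on buyers shifts demand to Qd = 59.5 − 3(P + 3) = 50.5 - 3P.
50.5 - 3P = -24.5 + 7.5P gives seller price Ps = 50/7; buyers pay Pb = 50/7 + 3 = 71/7.
New quantity: Q = 59.5 − 3(71/7) = 407/14.

Buyers pay 71/7, sellers receive 50/7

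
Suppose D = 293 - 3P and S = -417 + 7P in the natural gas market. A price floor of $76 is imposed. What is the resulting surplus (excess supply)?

Equilibrium price would be P* = 71, so the floor at 76 binds.
At P = 76: D = 65, S = 115.
Surplus = 115 − 65 = 50.

Surplus = 50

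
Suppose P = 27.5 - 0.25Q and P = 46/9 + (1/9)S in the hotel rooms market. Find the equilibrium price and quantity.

P* = 12, Q* = 62

Set the two price expressions equal: 27.5 - 0.25Q = 46/9 + (1/9)Q.
403/18 = (13/36)Q, so Q* = 62.
P* = 27.5 − (0.25)(62) = 12.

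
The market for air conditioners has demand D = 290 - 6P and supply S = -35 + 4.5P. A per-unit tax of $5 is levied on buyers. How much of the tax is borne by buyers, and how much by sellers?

Pre-tax equilibrium: P* = 650/21, Q* = 730/7.
Tax on buyers shifts demand to D = 290 − 6(P + 5) = 260 - 6P.
260 - 6P = -35 + 4.5P gives seller price Ps = 590/21; buyers pay Pb = 590/21 + 5 = 695/21.
New quantity: Q = 290 − 6(695/21) = 640/7.
Buyer burden = 695/21 − 650/21 = 15/7; seller burden = 650/21 − 590/21 = 20/7.

Buyers bear 15/7, sellers bear 20/7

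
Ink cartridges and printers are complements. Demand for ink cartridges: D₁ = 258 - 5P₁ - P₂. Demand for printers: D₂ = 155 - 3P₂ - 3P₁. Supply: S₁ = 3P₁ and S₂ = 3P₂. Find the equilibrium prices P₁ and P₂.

P₁ = 1393/45, P₂ = 466/45

Market 1: 258 - 5P₁ - P₂ = 3P₁ → 8P₁ + P₂ = 258.
Market 2: 6P₂ + 3P₁ = 155.
Eliminating P₂: 6×(1) − 1×(2) gives 45P₁ = 1393, so P₁ = 1393/45.
Back-substitute into (2): P₂ = (155 − 3×1393/45) / 6 = 466/45.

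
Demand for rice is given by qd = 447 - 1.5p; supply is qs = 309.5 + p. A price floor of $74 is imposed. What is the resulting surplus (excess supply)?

Equilibrium price would be p* = 55, so the floor at 74 binds.
At p = 74: qd = 336, qs = 383.5.
Surplus = 383.5 − 336 = 47.5.

Surplus = 47.5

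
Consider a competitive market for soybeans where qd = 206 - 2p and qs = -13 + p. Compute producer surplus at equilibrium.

Producer surplus = 1800

Equilibrium: 206 - 2p = -13 + p gives p* = 73, q* = 60.
Supply starts at p = 13 (where qs = 0).
PS = ½(73 − 13)(60) = 1800.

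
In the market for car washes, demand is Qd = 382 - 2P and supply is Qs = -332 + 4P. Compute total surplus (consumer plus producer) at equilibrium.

Total surplus = 7776

Equilibrium: 382 - 2P = -332 + 4P gives P* = 119, Q* = 144.
Demand choke price: P = 191; supply starts at P = 83.
CS = ½(191 − 119)(144) = 5184; PS = ½(119 − 83)(144) = 2592.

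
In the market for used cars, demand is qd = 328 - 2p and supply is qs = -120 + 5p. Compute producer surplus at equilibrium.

Equilibrium: 328 - 2p = -120 + 5p gives p* = 64, q* = 200.
Supply starts at p = 24 (where qs = 0).
PS = ½(64 − 24)(200) = 4000.

Producer surplus = 4000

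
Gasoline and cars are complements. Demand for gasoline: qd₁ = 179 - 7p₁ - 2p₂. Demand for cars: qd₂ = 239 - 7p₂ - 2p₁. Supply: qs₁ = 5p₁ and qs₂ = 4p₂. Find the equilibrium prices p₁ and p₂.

Market 1: 179 - 7p₁ - 2p₂ = 5p₁ → 12p₁ + 2p₂ = 179.
Market 2: 11p₂ + 2p₁ = 239.
Eliminating p₂: 11×(1) − 2×(2) gives 128p₁ = 1491, so p₁ = 11.6484375.
Back-substitute into (2): p₂ = (239 − 2×11.6484375) / 11 = 19.609375.

p₁ = 11.6484375, p₂ = 19.609375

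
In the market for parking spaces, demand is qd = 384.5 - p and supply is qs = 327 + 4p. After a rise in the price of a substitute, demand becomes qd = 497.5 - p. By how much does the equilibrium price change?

Δp = 22.6

Original equilibrium: p* = 11.5, q* = 373.
New equilibrium: 497.5 - p = 327 + 4p, so 170.5 = 5p and p' = 34.1; q' = 497.5 − 1(34.1) = 463.4.
Change in price: 34.1 − 11.5 = 22.6.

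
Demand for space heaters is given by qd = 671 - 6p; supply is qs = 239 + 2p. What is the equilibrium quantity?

q* = 347

Set qd = qs: 671 - 6p = 239 + 2p.
432 = 8p, so p* = 54.
q* = 671 − 6(54) = 347.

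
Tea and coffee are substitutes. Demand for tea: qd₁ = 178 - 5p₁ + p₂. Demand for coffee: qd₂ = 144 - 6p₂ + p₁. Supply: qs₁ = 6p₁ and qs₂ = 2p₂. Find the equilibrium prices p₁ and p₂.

p₁ = 1568/87, p₂ = 1762/87

Market 1: 178 - 5p₁ + p₂ = 6p₁ → 11p₁ - p₂ = 178.
Market 2: 8p₂ - p₁ = 144.
Eliminating p₂: 8×(1) + 1×(2) gives 87p₁ = 1568, so p₁ = 1568/87.
Back-substitute into (2): p₂ = (144 + 1×1568/87) / 8 = 1762/87.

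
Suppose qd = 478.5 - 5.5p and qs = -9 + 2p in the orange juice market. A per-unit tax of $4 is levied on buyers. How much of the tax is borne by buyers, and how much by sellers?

Pre-tax equilibrium: p* = 65, q* = 121.
Tax on buyers shifts demand to qd = 478.5 − 5.5(p + 4) = 456.5 - 5.5p.
456.5 - 5.5p = -9 + 2p gives seller price ps = 931/15; buyers pay pb = 931/15 + 4 = 991/15.
New quantity: q = 478.5 − 5.5(991/15) = 1727/15.
Buyer burden = 991/15 − 65 = 16/15; seller burden = 65 − 931/15 = 44/15.

Buyers bear 16/15, sellers bear 44/15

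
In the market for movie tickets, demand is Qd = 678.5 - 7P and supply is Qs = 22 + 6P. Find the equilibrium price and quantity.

Set Qd = Qs: 678.5 - 7P = 22 + 6P.
656.5 = 13P, so P* = 50.5.
Q* = 678.5 − 7(50.5) = 325.

P* = 50.5, Q* = 325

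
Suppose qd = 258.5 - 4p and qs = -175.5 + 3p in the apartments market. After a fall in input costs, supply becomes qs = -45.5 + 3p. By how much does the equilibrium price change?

Original equilibrium: p* = 62, q* = 10.5.
New equilibrium: 258.5 - 4p = -45.5 + 3p, so 304 = 7p and p' = 304/7; q' = 258.5 − 4(304/7) = 1187/14.
Change in price: 304/7 − 62 = -130/7.

Δp = -130/7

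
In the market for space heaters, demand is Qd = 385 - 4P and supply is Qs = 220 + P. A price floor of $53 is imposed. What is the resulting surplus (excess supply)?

Equilibrium price would be P* = 33, so the floor at 53 binds.
At P = 53: Qd = 173, Qs = 273.
Surplus = 273 − 173 = 100.

Surplus = 100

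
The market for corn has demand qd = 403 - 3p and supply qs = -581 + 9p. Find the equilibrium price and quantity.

Set qd = qs: 403 - 3p = -581 + 9p.
984 = 12p, so p* = 82.
q* = 403 − 3(82) = 157.

p* = 82, q* = 157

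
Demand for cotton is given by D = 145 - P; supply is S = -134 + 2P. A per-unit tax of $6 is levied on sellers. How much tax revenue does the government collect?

Tax revenue = 288

Pre-tax equilibrium: P* = 93, Q* = 52.
Tax on sellers shifts supply to S = -134 + 2(P − 6) = -146 + 2P.
145 - P = -146 + 2P gives buyer price Pb = 97; sellers receive Ps = 97 − 6 = 91.
New quantity: Q = 145 − 1(97) = 48.
Revenue = 6 × 48 = 288.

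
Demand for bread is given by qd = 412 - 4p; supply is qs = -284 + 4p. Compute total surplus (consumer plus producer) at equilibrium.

Equilibrium: 412 - 4p = -284 + 4p gives p* = 87, q* = 64.
Demand choke price: p = 103; supply starts at p = 71.
CS = ½(103 − 87)(64) = 512; PS = ½(87 − 71)(64) = 512.

Total surplus = 1024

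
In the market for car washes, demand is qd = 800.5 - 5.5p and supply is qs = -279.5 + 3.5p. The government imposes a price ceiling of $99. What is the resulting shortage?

Shortage = 189

Equilibrium price would be p* = 120, so the ceiling at 99 binds.
At p = 99: qd = 800.5 − 5.5(99) = 256, qs = -279.5 + 3.5(99) = 67.
Shortage = 256 − 67 = 189.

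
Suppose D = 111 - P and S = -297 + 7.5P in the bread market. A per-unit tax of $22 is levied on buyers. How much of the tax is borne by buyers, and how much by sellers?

Buyers bear 330/17, sellers bear 44/17

Pre-tax equilibrium: P* = 48, Q* = 63.
Tax on buyers shifts demand to D = 111 − 1(P + 22) = 89 - P.
89 - P = -297 + 7.5P gives seller price Ps = 772/17; buyers pay Pb = 772/17 + 22 = 1146/17.
New quantity: Q = 111 − 1(1146/17) = 741/17.
Buyer burden = 1146/17 − 48 = 330/17; seller burden = 48 − 772/17 = 44/17.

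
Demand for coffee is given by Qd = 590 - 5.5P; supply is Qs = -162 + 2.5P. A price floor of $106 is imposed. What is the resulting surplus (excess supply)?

Surplus = 96

Equilibrium price would be P* = 94, so the floor at 106 binds.
At P = 106: Qd = 7, Qs = 103.
Surplus = 103 − 7 = 96.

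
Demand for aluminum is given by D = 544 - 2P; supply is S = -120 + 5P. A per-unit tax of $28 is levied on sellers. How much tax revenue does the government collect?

Pre-tax equilibrium: P* = 664/7, Q* = 2480/7.
Tax on sellers shifts supply to S = -120 + 5(P − 28) = -260 + 5P.
544 - 2P = -260 + 5P gives buyer price Pb = 804/7; sellers receive Ps = 804/7 − 28 = 608/7.
New quantity: Q = 544 − 2(804/7) = 2200/7.
Revenue = 28 × 2200/7 = 8800.

Tax revenue = 8800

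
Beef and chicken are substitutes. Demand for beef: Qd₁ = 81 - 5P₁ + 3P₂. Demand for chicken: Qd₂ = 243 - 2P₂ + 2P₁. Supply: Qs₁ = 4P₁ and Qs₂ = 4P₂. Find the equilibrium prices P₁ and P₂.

Market 1: 81 - 5P₁ + 3P₂ = 4P₁ → 9P₁ - 3P₂ = 81.
Market 2: 6P₂ - 2P₁ = 243.
Eliminating P₂: 6×(1) + 3×(2) gives 48P₁ = 1215, so P₁ = 25.3125.
Back-substitute into (2): P₂ = (243 + 2×25.3125) / 6 = 48.9375.

P₁ = 25.3125, P₂ = 48.9375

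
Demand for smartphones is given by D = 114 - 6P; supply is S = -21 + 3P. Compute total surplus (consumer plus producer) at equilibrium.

Equilibrium: 114 - 6P = -21 + 3P gives P* = 15, Q* = 24.
Demand choke price: P = 19; supply starts at P = 7.
CS = ½(19 − 15)(24) = 48; PS = ½(15 − 7)(24) = 96.

Total surplus = 144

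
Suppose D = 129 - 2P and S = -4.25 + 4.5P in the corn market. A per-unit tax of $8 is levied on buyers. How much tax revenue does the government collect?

Tax revenue = 8000/13

Pre-tax equilibrium: P* = 20.5, Q* = 88.
Tax on buyers shifts demand to D = 129 − 2(P + 8) = 113 - 2P.
113 - 2P = -4.25 + 4.5P gives seller price Ps = 469/26; buyers pay Pb = 469/26 + 8 = 677/26.
New quantity: Q = 129 − 2(677/26) = 1000/13.
Revenue = 8 × 1000/13 = 8000/13.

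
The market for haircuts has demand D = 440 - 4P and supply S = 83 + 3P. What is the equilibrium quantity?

Q* = 236

Set D = S: 440 - 4P = 83 + 3P.
357 = 7P, so P* = 51.
Q* = 440 − 4(51) = 236.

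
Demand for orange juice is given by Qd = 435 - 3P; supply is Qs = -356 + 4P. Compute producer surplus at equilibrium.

Producer surplus = 1152

Equilibrium: 435 - 3P = -356 + 4P gives P* = 113, Q* = 96.
Supply starts at P = 89 (where Qs = 0).
PS = ½(113 − 89)(96) = 1152.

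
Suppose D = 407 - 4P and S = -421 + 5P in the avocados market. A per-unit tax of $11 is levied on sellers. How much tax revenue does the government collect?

Pre-tax equilibrium: P* = 92, Q* = 39.
Tax on sellers shifts supply to S = -421 + 5(P − 11) = -476 + 5P.
407 - 4P = -476 + 5P gives buyer price Pb = 883/9; sellers receive Ps = 883/9 − 11 = 784/9.
New quantity: Q = 407 − 4(883/9) = 131/9.
Revenue = 11 × 131/9 = 1441/9.

Tax revenue = 1441/9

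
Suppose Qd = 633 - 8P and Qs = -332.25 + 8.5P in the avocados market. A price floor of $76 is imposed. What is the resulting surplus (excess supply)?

Equilibrium price would be P* = 58.5, so the floor at 76 binds.
At P = 76: Qd = 25, Qs = 313.75.
Surplus = 313.75 − 25 = 288.75.

Surplus = 288.75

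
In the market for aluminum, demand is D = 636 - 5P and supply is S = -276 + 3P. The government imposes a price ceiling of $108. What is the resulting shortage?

Equilibrium price would be P* = 114, so the ceiling at 108 binds.
At P = 108: D = 636 − 5(108) = 96, S = -276 + 3(108) = 48.
Shortage = 96 − 48 = 48.

Shortage = 48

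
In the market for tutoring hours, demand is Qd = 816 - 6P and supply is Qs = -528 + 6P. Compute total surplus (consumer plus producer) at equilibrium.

Equilibrium: 816 - 6P = -528 + 6P gives P* = 112, Q* = 144.
Demand choke price: P = 136; supply starts at P = 88.
CS = ½(136 − 112)(144) = 1728; PS = ½(112 − 88)(144) = 1728.

Total surplus = 3456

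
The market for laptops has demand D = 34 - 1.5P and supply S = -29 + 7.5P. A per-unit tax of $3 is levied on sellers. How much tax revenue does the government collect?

Pre-tax equilibrium: P* = 7, Q* = 23.5.
Tax on sellers shifts supply to S = -29 + 7.5(P − 3) = -51.5 + 7.5P.
34 - 1.5P = -51.5 + 7.5P gives buyer price Pb = 9.5; sellers receive Ps = 9.5 − 3 = 6.5.
New quantity: Q = 34 − 1.5(9.5) = 19.75.
Revenue = 3 × 19.75 = 59.25.

Tax revenue = 59.25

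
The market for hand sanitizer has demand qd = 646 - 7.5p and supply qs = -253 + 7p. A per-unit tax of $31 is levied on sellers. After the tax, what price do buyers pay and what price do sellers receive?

Pre-tax equilibrium: p* = 62, q* = 181.
Tax on sellers shifts supply to qs = -253 + 7(p − 31) = -470 + 7p.
646 - 7.5p = -470 + 7p gives buyer price pb = 2232/29; sellers receive ps = 2232/29 − 31 = 1333/29.
New quantity: q = 646 − 7.5(2232/29) = 1994/29.

Buyers pay 2232/29, sellers receive 1333/29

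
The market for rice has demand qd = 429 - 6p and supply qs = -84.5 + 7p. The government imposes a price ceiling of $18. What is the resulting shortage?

Equilibrium price would be p* = 39.5, so the ceiling at 18 binds.
At p = 18: qd = 429 − 6(18) = 321, qs = -84.5 + 7(18) = 41.5.
Shortage = 321 − 41.5 = 279.5.

Shortage = 279.5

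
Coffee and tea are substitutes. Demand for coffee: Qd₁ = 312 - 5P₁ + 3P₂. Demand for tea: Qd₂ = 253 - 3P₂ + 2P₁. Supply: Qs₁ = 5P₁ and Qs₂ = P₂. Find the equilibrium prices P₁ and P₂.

P₁ = 2007/34, P₂ = 1577/17

Market 1: 312 - 5P₁ + 3P₂ = 5P₁ → 10P₁ - 3P₂ = 312.
Market 2: 4P₂ - 2P₁ = 253.
Eliminating P₂: 4×(1) + 3×(2) gives 34P₁ = 2007, so P₁ = 2007/34.
Back-substitute into (2): P₂ = (253 + 2×2007/34) / 4 = 1577/17.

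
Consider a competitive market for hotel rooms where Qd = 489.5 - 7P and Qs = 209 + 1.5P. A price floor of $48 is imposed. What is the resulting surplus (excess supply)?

Surplus = 127.5

Equilibrium price would be P* = 33, so the floor at 48 binds.
At P = 48: Qd = 153.5, Qs = 281.
Surplus = 281 − 153.5 = 127.5.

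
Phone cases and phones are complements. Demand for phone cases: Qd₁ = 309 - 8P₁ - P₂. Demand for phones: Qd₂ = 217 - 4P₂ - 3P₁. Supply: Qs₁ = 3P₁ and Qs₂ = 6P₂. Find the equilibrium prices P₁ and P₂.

P₁ = 2873/107, P₂ = 1460/107

Market 1: 309 - 8P₁ - P₂ = 3P₁ → 11P₁ + P₂ = 309.
Market 2: 10P₂ + 3P₁ = 217.
Eliminating P₂: 10×(1) − 1×(2) gives 107P₁ = 2873, so P₁ = 2873/107.
Back-substitute into (2): P₂ = (217 − 3×2873/107) / 10 = 1460/107.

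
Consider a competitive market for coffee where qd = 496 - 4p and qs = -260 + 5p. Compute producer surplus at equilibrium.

Equilibrium: 496 - 4p = -260 + 5p gives p* = 84, q* = 160.
Supply starts at p = 52 (where qs = 0).
PS = ½(84 − 52)(160) = 2560.

Producer surplus = 2560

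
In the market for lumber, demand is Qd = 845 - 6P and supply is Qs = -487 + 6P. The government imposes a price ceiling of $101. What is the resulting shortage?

Shortage = 120

Equilibrium price would be P* = 111, so the ceiling at 101 binds.
At P = 101: Qd = 845 − 6(101) = 239, Qs = -487 + 6(101) = 119.
Shortage = 239 − 119 = 120.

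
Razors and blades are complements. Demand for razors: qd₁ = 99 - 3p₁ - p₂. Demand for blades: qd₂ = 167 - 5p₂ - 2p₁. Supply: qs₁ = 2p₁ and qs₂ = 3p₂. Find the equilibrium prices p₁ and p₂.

p₁ = 625/38, p₂ = 637/38

Market 1: 99 - 3p₁ - p₂ = 2p₁ → 5p₁ + p₂ = 99.
Market 2: 8p₂ + 2p₁ = 167.
Eliminating p₂: 8×(1) − 1×(2) gives 38p₁ = 625, so p₁ = 625/38.
Back-substitute into (2): p₂ = (167 − 2×625/38) / 8 = 637/38.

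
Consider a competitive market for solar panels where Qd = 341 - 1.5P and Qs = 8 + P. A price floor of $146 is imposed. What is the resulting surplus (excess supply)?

Surplus = 32

Equilibrium price would be P* = 133.2, so the floor at 146 binds.
At P = 146: Qd = 122, Qs = 154.
Surplus = 154 − 122 = 32.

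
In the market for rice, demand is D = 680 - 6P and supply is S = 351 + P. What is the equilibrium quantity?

Q* = 398

Set D = S: 680 - 6P = 351 + P.
329 = 7P, so P* = 47.
Q* = 680 − 6(47) = 398.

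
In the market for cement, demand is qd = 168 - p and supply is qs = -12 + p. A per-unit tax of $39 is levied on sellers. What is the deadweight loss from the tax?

Deadweight loss = 380.25

Pre-tax equilibrium: p* = 90, q* = 78.
Tax on sellers shifts supply to qs = -12 + 1(p − 39) = -51 + p.
168 - p = -51 + p gives buyer price pb = 109.5; sellers receive ps = 109.5 − 39 = 70.5.
New quantity: q = 168 − 1(109.5) = 58.5.
DWL = ½ × 39 × (78 − 58.5) = 380.25.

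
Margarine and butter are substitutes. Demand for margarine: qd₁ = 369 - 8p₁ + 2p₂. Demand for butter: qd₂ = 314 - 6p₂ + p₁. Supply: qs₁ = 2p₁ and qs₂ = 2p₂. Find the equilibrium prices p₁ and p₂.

Market 1: 369 - 8p₁ + 2p₂ = 2p₁ → 10p₁ - 2p₂ = 369.
Market 2: 8p₂ - p₁ = 314.
Eliminating p₂: 8×(1) + 2×(2) gives 78p₁ = 3580, so p₁ = 1790/39.
Back-substitute into (2): p₂ = (314 + 1×1790/39) / 8 = 3509/78.

p₁ = 1790/39, p₂ = 3509/78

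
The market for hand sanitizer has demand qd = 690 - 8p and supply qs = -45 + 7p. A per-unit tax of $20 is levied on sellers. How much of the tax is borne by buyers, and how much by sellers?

Pre-tax equilibrium: p* = 49, q* = 298.
Tax on sellers shifts supply to qs = -45 + 7(p − 20) = -185 + 7p.
690 - 8p = -185 + 7p gives buyer price pb = 175/3; sellers receive ps = 175/3 − 20 = 115/3.
New quantity: q = 690 − 8(175/3) = 670/3.
Buyer burden = 175/3 − 49 = 28/3; seller burden = 49 − 115/3 = 32/3.

Buyers bear 28/3, sellers bear 32/3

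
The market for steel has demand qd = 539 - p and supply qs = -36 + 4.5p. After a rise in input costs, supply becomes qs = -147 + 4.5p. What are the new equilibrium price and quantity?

Original equilibrium: p* = 1150/11, q* = 4779/11.
New equilibrium: 539 - p = -147 + 4.5p, so 686 = 5.5p and p' = 1372/11; q' = 539 − 1(1372/11) = 4557/11.

p' = 1372/11, q' = 4557/11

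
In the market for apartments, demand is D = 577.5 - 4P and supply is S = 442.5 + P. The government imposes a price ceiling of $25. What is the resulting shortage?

Equilibrium price would be P* = 27, so the ceiling at 25 binds.
At P = 25: D = 577.5 − 4(25) = 477.5, S = 442.5 + 1(25) = 467.5.
Shortage = 477.5 − 467.5 = 10.

Shortage = 10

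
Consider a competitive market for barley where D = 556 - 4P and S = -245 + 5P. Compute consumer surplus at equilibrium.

Consumer surplus = 5000

Equilibrium: 556 - 4P = -245 + 5P gives P* = 89, Q* = 200.
Demand choke price (D = 0): P = 139.
CS = ½(139 − 89)(200) = 5000.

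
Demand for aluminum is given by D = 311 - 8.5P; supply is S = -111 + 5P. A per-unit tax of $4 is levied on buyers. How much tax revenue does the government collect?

Pre-tax equilibrium: P* = 844/27, Q* = 1223/27.
Tax on buyers shifts demand to D = 311 − 8.5(P + 4) = 277 - 8.5P.
277 - 8.5P = -111 + 5P gives seller price Ps = 776/27; buyers pay Pb = 776/27 + 4 = 884/27.
New quantity: Q = 311 − 8.5(884/27) = 883/27.
Revenue = 4 × 883/27 = 3532/27.

Tax revenue = 3532/27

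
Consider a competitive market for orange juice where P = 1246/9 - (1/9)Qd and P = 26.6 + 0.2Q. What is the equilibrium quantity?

Set the two price expressions equal: 1246/9 - (1/9)Q = 26.6 + 0.2Q.
5033/45 = (14/45)Q, so Q* = 359.5.
P* = 1246/9 − (1/9)(359.5) = 98.5.

Q* = 359.5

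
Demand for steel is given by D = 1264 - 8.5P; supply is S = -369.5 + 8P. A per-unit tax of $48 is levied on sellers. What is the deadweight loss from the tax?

Deadweight loss = 52224/11

Pre-tax equilibrium: P* = 99, Q* = 422.5.
Tax on sellers shifts supply to S = -369.5 + 8(P − 48) = -753.5 + 8P.
1264 - 8.5P = -753.5 + 8P gives buyer price Pb = 1345/11; sellers receive Ps = 1345/11 − 48 = 817/11.
New quantity: Q = 1264 − 8.5(1345/11) = 4943/22.
DWL = ½ × 48 × (422.5 − 4943/22) = 52224/11.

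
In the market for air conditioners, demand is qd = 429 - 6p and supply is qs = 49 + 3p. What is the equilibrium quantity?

q* = 527/3

Set qd = qs: 429 - 6p = 49 + 3p.
380 = 9p, so p* = 380/9.
q* = 429 − 6(380/9) = 527/3.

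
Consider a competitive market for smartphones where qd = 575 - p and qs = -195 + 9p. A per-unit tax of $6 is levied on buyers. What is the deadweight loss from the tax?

Pre-tax equilibrium: p* = 77, q* = 498.
Tax on buyers shifts demand to qd = 575 − 1(p + 6) = 569 - p.
569 - p = -195 + 9p gives seller price ps = 76.4; buyers pay pb = 76.4 + 6 = 82.4.
New quantity: q = 575 − 1(82.4) = 492.6.
DWL = ½ × 6 × (498 − 492.6) = 16.2.

Deadweight loss = 16.2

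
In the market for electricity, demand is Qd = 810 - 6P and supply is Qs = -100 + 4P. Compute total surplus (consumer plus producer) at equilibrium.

Equilibrium: 810 - 6P = -100 + 4P gives P* = 91, Q* = 264.
Demand choke price: P = 135; supply starts at P = 25.
CS = ½(135 − 91)(264) = 5808; PS = ½(91 − 25)(264) = 8712.

Total surplus = 14520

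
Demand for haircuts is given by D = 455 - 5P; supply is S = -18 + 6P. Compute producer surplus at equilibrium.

Equilibrium: 455 - 5P = -18 + 6P gives P* = 43, Q* = 240.
Supply starts at P = 3 (where S = 0).
PS = ½(43 − 3)(240) = 4800.

Producer surplus = 4800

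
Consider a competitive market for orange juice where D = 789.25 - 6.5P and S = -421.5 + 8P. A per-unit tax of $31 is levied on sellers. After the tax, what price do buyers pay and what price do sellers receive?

Pre-tax equilibrium: P* = 83.5, Q* = 246.5.
Tax on sellers shifts supply to S = -421.5 + 8(P − 31) = -669.5 + 8P.
789.25 - 6.5P = -669.5 + 8P gives buyer price Pb = 5835/58; sellers receive Ps = 5835/58 − 31 = 4037/58.
New quantity: Q = 789.25 − 6.5(5835/58) = 7849/58.

Buyers pay 5835/58, sellers receive 4037/58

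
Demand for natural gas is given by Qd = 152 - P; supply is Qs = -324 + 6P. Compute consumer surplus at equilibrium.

Equilibrium: 152 - P = -324 + 6P gives P* = 68, Q* = 84.
Demand choke price (Qd = 0): P = 152.
CS = ½(152 − 68)(84) = 3528.

Consumer surplus = 3528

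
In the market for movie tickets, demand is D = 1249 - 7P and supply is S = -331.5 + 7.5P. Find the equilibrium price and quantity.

Set D = S: 1249 - 7P = -331.5 + 7.5P.
1580.5 = 14.5P, so P* = 109.
Q* = 1249 − 7(109) = 486.

P* = 109, Q* = 486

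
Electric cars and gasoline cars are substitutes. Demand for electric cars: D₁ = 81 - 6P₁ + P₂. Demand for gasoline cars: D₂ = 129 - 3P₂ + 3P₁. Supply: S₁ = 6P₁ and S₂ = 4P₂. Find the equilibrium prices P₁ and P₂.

P₁ = 232/27, P₂ = 199/9

Market 1: 81 - 6P₁ + P₂ = 6P₁ → 12P₁ - P₂ = 81.
Market 2: 7P₂ - 3P₁ = 129.
Eliminating P₂: 7×(1) + 1×(2) gives 81P₁ = 696, so P₁ = 232/27.
Back-substitute into (2): P₂ = (129 + 3×232/27) / 7 = 199/9.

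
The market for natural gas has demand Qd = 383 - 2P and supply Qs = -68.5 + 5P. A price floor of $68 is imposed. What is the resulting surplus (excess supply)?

Surplus = 24.5

Equilibrium price would be P* = 64.5, so the floor at 68 binds.
At P = 68: Qd = 247, Qs = 271.5.
Surplus = 271.5 − 247 = 24.5.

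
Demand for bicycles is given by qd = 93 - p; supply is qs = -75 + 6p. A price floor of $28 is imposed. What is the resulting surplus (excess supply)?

Equilibrium price would be p* = 24, so the floor at 28 binds.
At p = 28: qd = 65, qs = 93.
Surplus = 93 − 65 = 28.

Surplus = 28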